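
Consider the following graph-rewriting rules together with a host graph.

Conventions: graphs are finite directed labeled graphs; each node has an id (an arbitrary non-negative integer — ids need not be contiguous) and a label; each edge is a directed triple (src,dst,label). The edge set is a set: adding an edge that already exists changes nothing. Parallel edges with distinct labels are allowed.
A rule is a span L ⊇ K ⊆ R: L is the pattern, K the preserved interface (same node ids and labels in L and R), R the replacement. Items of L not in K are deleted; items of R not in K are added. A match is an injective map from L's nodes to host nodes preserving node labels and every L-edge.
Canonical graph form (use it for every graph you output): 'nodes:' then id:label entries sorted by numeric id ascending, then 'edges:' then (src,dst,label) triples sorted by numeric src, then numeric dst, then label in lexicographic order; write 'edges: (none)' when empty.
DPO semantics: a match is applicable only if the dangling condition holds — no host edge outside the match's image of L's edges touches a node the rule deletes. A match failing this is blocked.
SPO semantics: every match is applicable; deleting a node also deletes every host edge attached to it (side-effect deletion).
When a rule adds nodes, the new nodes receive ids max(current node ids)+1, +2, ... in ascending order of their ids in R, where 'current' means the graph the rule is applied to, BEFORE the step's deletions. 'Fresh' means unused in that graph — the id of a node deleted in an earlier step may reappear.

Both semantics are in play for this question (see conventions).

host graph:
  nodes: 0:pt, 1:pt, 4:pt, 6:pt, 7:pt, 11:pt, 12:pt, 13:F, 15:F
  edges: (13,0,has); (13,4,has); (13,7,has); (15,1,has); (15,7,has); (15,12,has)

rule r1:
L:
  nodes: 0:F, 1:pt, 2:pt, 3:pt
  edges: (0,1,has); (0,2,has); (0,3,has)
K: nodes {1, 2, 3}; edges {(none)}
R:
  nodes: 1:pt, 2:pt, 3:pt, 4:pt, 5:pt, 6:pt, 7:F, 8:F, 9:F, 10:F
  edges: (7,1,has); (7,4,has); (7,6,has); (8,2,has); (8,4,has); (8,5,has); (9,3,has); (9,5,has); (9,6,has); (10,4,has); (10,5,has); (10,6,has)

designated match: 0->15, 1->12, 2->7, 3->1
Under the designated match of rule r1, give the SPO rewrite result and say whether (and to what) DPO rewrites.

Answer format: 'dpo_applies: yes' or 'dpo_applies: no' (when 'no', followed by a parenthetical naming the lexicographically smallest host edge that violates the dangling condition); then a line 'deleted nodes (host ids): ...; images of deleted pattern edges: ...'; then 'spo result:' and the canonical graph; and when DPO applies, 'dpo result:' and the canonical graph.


dpo_applies: yes
deleted nodes (host ids): 15; images of deleted pattern edges: (15,1,has); (15,7,has); (15,12,has)
spo result:
nodes: 0:pt, 1:pt, 4:pt, 6:pt, 7:pt, 11:pt, 12:pt, 13:F, 16:pt, 17:pt, 18:pt, 19:F, 20:F, 21:F, 22:F
edges: (13,0,has); (13,4,has); (13,7,has); (19,12,has); (19,16,has); (19,18,has); (20,7,has); (20,16,has); (20,17,has); (21,1,has); (21,17,has); (21,18,has); (22,16,has); (22,17,has); (22,18,has)
dpo result:
nodes: 0:pt, 1:pt, 4:pt, 6:pt, 7:pt, 11:pt, 12:pt, 13:F, 16:pt, 17:pt, 18:pt, 19:F, 20:F, 21:F, 22:F
edges: (13,0,has); (13,4,has); (13,7,has); (19,12,has); (19,16,has); (19,18,has); (20,7,has); (20,16,has); (20,17,has); (21,1,has); (21,17,has); (21,18,has); (22,16,has); (22,17,has); (22,18,has)


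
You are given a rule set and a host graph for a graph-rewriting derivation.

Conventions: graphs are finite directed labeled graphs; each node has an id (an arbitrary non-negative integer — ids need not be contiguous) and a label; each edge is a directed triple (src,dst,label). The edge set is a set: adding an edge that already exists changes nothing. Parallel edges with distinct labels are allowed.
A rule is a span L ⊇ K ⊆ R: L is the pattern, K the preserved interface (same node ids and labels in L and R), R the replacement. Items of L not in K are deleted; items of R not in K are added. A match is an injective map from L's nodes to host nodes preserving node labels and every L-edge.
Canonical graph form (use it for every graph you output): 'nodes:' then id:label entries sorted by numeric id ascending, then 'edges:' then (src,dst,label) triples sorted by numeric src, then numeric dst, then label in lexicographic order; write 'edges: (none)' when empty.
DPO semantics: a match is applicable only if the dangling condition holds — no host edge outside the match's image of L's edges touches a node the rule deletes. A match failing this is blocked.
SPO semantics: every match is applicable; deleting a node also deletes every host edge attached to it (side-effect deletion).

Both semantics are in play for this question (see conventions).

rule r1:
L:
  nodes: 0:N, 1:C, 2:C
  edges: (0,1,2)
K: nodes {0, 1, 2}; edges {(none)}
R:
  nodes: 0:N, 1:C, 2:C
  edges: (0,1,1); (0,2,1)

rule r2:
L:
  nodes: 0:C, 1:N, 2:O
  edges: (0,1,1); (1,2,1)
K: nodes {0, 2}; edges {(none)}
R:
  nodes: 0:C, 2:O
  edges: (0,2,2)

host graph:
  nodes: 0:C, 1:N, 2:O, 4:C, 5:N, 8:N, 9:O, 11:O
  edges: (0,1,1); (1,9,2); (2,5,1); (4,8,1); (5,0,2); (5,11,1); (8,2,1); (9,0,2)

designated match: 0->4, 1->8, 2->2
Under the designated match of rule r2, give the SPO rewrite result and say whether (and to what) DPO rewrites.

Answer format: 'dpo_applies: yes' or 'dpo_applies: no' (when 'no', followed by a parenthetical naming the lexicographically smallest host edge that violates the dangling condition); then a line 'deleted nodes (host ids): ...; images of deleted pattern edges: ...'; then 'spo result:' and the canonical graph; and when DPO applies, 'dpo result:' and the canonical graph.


dpo_applies: yes
deleted nodes (host ids): 8; images of deleted pattern edges: (4,8,1); (8,2,1)
spo result:
nodes: 0:C, 1:N, 2:O, 4:C, 5:N, 9:O, 11:O
edges: (0,1,1); (1,9,2); (2,5,1); (4,2,2); (5,0,2); (5,11,1); (9,0,2)
dpo result:
nodes: 0:C, 1:N, 2:O, 4:C, 5:N, 9:O, 11:O
edges: (0,1,1); (1,9,2); (2,5,1); (4,2,2); (5,0,2); (5,11,1); (9,0,2)


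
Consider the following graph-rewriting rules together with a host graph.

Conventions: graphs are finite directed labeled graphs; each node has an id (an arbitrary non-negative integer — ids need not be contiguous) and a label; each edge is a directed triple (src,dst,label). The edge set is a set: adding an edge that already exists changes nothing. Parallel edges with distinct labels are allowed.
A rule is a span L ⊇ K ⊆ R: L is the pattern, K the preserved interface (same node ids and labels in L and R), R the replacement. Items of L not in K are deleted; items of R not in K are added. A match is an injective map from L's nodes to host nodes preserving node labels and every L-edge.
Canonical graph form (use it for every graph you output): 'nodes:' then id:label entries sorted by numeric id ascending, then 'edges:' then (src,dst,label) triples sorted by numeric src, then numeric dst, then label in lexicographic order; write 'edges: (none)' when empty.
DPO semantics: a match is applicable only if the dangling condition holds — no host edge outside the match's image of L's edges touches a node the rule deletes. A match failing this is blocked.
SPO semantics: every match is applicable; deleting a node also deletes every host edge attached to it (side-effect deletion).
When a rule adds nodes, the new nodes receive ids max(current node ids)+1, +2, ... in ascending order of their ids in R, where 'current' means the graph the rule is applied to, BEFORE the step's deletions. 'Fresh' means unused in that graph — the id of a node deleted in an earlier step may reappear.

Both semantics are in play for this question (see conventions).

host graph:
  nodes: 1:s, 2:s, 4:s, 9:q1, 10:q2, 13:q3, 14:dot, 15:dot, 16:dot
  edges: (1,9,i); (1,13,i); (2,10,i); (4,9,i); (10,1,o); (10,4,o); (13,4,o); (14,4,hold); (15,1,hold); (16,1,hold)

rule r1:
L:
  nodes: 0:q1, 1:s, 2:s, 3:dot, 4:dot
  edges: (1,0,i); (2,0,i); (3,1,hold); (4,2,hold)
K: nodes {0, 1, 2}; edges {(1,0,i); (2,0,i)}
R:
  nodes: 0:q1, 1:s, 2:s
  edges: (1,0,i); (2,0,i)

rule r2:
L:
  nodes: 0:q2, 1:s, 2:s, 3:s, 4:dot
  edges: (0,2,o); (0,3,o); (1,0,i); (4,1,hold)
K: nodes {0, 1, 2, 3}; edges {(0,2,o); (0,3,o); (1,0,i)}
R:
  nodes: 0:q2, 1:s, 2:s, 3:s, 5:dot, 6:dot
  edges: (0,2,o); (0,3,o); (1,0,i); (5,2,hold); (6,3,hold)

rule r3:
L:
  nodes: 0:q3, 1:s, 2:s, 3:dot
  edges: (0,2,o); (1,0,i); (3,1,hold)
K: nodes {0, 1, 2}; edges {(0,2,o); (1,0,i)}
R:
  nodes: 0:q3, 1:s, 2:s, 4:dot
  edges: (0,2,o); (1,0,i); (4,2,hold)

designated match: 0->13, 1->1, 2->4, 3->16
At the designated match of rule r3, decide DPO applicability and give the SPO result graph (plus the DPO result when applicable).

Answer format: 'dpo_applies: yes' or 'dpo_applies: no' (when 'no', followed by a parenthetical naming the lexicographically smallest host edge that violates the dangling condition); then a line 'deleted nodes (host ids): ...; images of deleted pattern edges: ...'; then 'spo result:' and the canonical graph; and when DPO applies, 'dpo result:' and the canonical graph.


dpo_applies: yes
deleted nodes (host ids): 16; images of deleted pattern edges: (16,1,hold)
spo result:
nodes: 1:s, 2:s, 4:s, 9:q1, 10:q2, 13:q3, 14:dot, 15:dot, 17:dot
edges: (1,9,i); (1,13,i); (2,10,i); (4,9,i); (10,1,o); (10,4,o); (13,4,o); (14,4,hold); (15,1,hold); (17,4,hold)
dpo result:
nodes: 1:s, 2:s, 4:s, 9:q1, 10:q2, 13:q3, 14:dot, 15:dot, 17:dot
edges: (1,9,i); (1,13,i); (2,10,i); (4,9,i); (10,1,o); (10,4,o); (13,4,o); (14,4,hold); (15,1,hold); (17,4,hold)


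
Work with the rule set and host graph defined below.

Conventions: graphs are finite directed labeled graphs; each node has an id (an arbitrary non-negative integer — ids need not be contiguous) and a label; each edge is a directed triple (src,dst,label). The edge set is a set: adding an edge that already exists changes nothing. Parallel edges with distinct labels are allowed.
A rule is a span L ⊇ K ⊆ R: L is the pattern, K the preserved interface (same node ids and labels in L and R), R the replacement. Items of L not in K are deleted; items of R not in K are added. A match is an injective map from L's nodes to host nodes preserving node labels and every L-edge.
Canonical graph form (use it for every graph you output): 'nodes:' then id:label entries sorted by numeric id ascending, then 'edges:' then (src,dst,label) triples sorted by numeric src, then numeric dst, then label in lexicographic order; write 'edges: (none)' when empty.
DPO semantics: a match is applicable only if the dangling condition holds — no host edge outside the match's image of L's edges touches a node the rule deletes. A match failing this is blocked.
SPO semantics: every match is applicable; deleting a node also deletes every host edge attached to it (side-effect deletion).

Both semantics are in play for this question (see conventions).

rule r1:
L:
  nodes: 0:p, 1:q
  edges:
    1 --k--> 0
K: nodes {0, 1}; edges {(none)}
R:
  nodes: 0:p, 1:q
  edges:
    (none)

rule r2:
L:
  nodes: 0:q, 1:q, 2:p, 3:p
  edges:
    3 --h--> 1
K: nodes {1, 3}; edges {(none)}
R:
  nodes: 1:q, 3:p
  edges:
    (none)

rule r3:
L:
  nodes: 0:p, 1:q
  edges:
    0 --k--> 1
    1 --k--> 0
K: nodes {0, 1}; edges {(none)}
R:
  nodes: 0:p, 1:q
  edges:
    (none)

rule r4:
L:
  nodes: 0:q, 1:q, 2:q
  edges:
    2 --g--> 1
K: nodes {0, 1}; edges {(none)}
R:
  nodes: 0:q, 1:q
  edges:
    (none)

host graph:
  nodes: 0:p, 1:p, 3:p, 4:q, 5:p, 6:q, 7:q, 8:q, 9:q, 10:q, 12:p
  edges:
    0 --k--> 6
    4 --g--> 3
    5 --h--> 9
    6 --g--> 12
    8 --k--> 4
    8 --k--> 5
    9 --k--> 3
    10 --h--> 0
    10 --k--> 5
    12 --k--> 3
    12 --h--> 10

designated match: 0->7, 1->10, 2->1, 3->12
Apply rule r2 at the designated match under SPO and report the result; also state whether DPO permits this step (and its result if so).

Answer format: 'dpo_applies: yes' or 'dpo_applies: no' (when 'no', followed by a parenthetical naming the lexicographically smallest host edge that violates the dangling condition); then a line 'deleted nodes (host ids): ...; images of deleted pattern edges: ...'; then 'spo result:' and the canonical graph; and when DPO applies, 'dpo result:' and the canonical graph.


dpo_applies: yes
deleted nodes (host ids): 1, 7; images of deleted pattern edges: (12,10,h)
spo result:
nodes: 0:p, 3:p, 4:q, 5:p, 6:q, 8:q, 9:q, 10:q, 12:p
edges: (0,6,k); (4,3,g); (5,9,h); (6,12,g); (8,4,k); (8,5,k); (9,3,k); (10,0,h); (10,5,k); (12,3,k)
dpo result:
nodes: 0:p, 3:p, 4:q, 5:p, 6:q, 8:q, 9:q, 10:q, 12:p
edges: (0,6,k); (4,3,g); (5,9,h); (6,12,g); (8,4,k); (8,5,k); (9,3,k); (10,0,h); (10,5,k); (12,3,k)


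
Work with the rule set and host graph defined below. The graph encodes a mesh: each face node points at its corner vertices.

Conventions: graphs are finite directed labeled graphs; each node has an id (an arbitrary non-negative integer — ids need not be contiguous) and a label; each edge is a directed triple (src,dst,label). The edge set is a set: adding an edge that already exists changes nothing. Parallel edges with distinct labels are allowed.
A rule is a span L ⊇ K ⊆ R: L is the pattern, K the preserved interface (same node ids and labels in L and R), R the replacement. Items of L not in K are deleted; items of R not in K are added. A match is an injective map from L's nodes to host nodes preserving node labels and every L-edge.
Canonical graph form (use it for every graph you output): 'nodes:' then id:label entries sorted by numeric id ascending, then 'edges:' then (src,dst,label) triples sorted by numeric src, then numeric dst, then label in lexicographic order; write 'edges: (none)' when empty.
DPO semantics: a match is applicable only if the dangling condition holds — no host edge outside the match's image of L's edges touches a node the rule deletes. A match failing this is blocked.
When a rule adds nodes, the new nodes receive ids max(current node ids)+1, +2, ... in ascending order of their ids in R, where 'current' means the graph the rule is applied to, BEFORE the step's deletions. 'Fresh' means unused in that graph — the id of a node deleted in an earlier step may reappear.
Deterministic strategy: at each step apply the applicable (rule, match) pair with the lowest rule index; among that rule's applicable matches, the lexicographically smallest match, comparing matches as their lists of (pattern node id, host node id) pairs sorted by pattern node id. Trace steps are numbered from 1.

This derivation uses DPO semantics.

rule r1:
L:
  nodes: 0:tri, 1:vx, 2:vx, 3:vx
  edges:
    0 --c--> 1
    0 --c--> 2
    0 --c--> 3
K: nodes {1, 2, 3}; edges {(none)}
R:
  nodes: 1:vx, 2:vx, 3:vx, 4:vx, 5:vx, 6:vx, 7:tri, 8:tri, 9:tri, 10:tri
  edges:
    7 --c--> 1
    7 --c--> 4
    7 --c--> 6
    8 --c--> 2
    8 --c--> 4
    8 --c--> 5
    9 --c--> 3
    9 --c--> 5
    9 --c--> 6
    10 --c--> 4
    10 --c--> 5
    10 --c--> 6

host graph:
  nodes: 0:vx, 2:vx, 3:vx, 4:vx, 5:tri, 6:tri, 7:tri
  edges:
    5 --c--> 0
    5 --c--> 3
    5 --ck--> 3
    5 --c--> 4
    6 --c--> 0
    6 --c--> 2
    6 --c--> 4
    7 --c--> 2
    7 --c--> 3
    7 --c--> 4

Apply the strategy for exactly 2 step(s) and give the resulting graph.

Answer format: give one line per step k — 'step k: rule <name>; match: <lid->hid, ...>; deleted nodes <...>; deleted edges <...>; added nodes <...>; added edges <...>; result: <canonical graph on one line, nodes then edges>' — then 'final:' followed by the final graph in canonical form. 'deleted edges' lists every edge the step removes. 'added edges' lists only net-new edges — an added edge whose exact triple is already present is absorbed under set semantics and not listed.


step 1: rule r1; match: 0->6, 1->0, 2->2, 3->4; deleted nodes 6; deleted edges (6,0,c); (6,2,c); (6,4,c); added nodes 8, 9, 10, 11, 12, 13, 14; added edges (11,0,c); (11,8,c); (11,10,c); (12,2,c); (12,8,c); (12,9,c); (13,4,c); (13,9,c); (13,10,c); (14,8,c); (14,9,c); (14,10,c); result: nodes: 0:vx, 2:vx, 3:vx, 4:vx, 5:tri, 7:tri, 8:vx, 9:vx, 10:vx, 11:tri, 12:tri, 13:tri, 14:tri edges: (5,0,c); (5,3,c); (5,3,ck); (5,4,c); (7,2,c); (7,3,c); (7,4,c); (11,0,c); (11,8,c); (11,10,c); (12,2,c); (12,8,c); (12,9,c); (13,4,c); (13,9,c); (13,10,c); (14,8,c); (14,9,c); (14,10,c)
step 2: rule r1; match: 0->7, 1->2, 2->3, 3->4; deleted nodes 7; deleted edges (7,2,c); (7,3,c); (7,4,c); added nodes 15, 16, 17, 18, 19, 20, 21; added edges (18,2,c); (18,15,c); (18,17,c); (19,3,c); (19,15,c); (19,16,c); (20,4,c); (20,16,c); (20,17,c); (21,15,c); (21,16,c); (21,17,c); result: nodes: 0:vx, 2:vx, 3:vx, 4:vx, 5:tri, 8:vx, 9:vx, 10:vx, 11:tri, 12:tri, 13:tri, 14:tri, 15:vx, 16:vx, 17:vx, 18:tri, 19:tri, 20:tri, 21:tri edges: (5,0,c); (5,3,c); (5,3,ck); (5,4,c); (11,0,c); (11,8,c); (11,10,c); (12,2,c); (12,8,c); (12,9,c); (13,4,c); (13,9,c); (13,10,c); (14,8,c); (14,9,c); (14,10,c); (18,2,c); (18,15,c); (18,17,c); (19,3,c); (19,15,c); (19,16,c); (20,4,c); (20,16,c); (20,17,c); (21,15,c); (21,16,c); (21,17,c)
final:
nodes: 0:vx, 2:vx, 3:vx, 4:vx, 5:tri, 8:vx, 9:vx, 10:vx, 11:tri, 12:tri, 13:tri, 14:tri, 15:vx, 16:vx, 17:vx, 18:tri, 19:tri, 20:tri, 21:tri
edges: (5,0,c); (5,3,c); (5,3,ck); (5,4,c); (11,0,c); (11,8,c); (11,10,c); (12,2,c); (12,8,c); (12,9,c); (13,4,c); (13,9,c); (13,10,c); (14,8,c); (14,9,c); (14,10,c); (18,2,c); (18,15,c); (18,17,c); (19,3,c); (19,15,c); (19,16,c); (20,4,c); (20,16,c); (20,17,c); (21,15,c); (21,16,c); (21,17,c)


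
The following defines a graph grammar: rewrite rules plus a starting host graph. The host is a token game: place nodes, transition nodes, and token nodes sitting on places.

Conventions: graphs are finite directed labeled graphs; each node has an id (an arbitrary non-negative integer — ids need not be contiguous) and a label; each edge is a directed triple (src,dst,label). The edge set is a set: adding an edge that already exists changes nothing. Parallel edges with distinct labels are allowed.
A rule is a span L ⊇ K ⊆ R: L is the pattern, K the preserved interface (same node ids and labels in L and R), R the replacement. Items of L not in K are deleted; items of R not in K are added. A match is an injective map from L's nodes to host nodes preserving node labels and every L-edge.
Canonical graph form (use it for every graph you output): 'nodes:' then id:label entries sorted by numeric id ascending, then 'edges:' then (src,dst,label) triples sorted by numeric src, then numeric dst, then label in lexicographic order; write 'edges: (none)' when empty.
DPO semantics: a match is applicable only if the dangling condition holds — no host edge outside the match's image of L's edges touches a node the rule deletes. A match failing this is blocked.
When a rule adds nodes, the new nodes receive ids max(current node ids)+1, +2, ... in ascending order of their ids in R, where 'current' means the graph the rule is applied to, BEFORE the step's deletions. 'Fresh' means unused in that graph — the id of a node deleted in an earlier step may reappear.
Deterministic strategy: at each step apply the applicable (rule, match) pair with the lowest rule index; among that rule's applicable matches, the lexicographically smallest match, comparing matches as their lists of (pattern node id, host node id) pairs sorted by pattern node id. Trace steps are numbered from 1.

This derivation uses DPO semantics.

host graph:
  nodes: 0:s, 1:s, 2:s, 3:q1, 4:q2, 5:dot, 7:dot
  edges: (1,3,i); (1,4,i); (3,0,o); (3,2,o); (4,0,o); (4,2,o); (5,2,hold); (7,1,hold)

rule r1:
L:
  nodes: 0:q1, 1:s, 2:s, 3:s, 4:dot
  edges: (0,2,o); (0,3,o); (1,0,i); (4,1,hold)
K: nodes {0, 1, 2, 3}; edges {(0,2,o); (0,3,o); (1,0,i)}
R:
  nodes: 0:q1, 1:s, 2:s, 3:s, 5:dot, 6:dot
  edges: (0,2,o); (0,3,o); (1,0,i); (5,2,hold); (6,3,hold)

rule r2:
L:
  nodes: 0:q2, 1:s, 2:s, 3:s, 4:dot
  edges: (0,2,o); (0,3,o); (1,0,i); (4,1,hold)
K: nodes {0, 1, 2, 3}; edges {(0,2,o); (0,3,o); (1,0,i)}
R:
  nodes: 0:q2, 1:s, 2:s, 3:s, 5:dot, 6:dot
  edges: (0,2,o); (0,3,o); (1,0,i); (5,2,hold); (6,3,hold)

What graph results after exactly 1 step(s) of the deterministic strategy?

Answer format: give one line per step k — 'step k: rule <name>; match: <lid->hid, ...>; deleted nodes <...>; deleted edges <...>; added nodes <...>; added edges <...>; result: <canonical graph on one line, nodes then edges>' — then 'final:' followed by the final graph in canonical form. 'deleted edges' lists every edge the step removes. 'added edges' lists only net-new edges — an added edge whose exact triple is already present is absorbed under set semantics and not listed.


step 1: rule r1; match: 0->3, 1->1, 2->0, 3->2, 4->7; deleted nodes 7; deleted edges (7,1,hold); added nodes 8, 9; added edges (8,0,hold); (9,2,hold); result: nodes: 0:s, 1:s, 2:s, 3:q1, 4:q2, 5:dot, 8:dot, 9:dot edges: (1,3,i); (1,4,i); (3,0,o); (3,2,o); (4,0,o); (4,2,o); (5,2,hold); (8,0,hold); (9,2,hold)
final:
nodes: 0:s, 1:s, 2:s, 3:q1, 4:q2, 5:dot, 8:dot, 9:dot
edges: (1,3,i); (1,4,i); (3,0,o); (3,2,o); (4,0,o); (4,2,o); (5,2,hold); (8,0,hold); (9,2,hold)


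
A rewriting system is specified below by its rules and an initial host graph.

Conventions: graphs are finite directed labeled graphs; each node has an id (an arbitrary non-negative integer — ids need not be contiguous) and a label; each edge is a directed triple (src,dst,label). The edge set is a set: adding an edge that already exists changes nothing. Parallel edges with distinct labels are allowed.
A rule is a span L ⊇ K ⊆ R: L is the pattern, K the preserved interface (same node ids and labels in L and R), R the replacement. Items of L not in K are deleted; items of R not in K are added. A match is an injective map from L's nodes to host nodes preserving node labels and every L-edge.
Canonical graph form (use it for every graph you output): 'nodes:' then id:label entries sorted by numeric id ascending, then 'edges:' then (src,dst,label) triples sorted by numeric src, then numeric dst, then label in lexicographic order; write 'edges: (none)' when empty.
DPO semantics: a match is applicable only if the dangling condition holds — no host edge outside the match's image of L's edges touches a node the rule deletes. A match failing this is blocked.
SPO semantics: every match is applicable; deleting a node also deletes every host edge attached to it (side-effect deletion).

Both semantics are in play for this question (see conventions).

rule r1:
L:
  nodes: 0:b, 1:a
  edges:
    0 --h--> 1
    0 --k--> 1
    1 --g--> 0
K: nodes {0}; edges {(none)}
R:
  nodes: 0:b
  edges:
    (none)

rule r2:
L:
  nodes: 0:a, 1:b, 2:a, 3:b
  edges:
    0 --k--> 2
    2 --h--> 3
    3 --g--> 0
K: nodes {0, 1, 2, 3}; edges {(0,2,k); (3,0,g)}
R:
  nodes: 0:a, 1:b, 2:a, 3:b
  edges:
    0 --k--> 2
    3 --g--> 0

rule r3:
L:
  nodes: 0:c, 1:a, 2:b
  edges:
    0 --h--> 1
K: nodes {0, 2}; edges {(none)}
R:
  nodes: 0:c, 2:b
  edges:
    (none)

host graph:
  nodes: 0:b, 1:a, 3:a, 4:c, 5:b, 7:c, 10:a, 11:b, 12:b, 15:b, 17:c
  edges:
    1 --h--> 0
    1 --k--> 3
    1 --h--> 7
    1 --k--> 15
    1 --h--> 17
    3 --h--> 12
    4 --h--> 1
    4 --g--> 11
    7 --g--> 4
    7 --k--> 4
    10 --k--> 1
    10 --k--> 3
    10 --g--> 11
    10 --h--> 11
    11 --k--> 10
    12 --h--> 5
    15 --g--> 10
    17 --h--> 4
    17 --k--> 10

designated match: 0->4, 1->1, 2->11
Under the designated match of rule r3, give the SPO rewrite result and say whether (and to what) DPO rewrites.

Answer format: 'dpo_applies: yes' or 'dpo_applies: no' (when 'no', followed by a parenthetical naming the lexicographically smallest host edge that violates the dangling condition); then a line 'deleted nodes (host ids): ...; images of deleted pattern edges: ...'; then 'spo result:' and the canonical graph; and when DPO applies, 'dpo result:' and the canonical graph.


dpo_applies: no
(the rule deletes node 1, which keeps host edge (1,0,h) outside the match image — the dangling condition fails, DPO blocks; SPO proceeds and side-deletes such edges)
deleted nodes (host ids): 1; images of deleted pattern edges: (4,1,h)
spo result:
nodes: 0:b, 3:a, 4:c, 5:b, 7:c, 10:a, 11:b, 12:b, 15:b, 17:c
edges: (3,12,h); (4,11,g); (7,4,g); (7,4,k); (10,3,k); (10,11,g); (10,11,h); (11,10,k); (12,5,h); (15,10,g); (17,4,h); (17,10,k)


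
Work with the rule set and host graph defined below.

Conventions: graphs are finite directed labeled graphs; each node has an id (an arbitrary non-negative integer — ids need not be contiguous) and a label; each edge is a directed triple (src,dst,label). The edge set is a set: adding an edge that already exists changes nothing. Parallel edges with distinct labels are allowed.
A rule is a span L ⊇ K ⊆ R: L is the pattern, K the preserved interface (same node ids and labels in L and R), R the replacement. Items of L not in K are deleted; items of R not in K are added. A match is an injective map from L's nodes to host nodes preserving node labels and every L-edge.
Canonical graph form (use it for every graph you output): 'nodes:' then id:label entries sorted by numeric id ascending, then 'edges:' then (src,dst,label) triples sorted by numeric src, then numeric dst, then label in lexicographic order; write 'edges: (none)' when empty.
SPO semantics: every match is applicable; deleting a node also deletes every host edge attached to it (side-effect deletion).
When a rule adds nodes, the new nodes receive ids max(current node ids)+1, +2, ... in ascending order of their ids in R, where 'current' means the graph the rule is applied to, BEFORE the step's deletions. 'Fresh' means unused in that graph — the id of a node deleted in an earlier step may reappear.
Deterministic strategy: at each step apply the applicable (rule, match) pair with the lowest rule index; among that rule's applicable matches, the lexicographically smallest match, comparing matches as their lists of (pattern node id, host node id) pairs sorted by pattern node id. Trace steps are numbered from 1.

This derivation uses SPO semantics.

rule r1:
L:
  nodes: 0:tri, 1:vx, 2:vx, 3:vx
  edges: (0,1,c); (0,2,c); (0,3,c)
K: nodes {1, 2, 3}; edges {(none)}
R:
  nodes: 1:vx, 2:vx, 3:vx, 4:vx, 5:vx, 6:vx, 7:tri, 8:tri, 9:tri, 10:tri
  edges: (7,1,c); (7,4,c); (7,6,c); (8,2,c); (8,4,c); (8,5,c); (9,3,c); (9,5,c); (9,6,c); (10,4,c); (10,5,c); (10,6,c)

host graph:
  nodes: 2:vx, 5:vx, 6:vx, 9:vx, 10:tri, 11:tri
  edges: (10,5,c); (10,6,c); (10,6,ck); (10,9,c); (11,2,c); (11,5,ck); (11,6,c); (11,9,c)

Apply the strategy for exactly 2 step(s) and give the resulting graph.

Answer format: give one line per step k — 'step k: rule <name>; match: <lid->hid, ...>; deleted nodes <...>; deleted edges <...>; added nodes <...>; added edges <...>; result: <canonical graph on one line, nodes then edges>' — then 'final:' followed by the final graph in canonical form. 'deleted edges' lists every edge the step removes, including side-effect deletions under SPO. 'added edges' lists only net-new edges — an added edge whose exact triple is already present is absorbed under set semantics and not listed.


step 1: rule r1; match: 0->10, 1->5, 2->6, 3->9; deleted nodes 10; deleted edges (10,5,c); (10,6,c); (10,6,ck); (10,9,c); added nodes 12, 13, 14, 15, 16, 17, 18; added edges (15,5,c); (15,12,c); (15,14,c); (16,6,c); (16,12,c); (16,13,c); (17,9,c); (17,13,c); (17,14,c); (18,12,c); (18,13,c); (18,14,c); result: nodes: 2:vx, 5:vx, 6:vx, 9:vx, 11:tri, 12:vx, 13:vx, 14:vx, 15:tri, 16:tri, 17:tri, 18:tri edges: (11,2,c); (11,5,ck); (11,6,c); (11,9,c); (15,5,c); (15,12,c); (15,14,c); (16,6,c); (16,12,c); (16,13,c); (17,9,c); (17,13,c); (17,14,c); (18,12,c); (18,13,c); (18,14,c)
step 2: rule r1; match: 0->11, 1->2, 2->6, 3->9; deleted nodes 11; deleted edges (11,2,c); (11,5,ck); (11,6,c); (11,9,c); added nodes 19, 20, 21, 22, 23, 24, 25; added edges (22,2,c); (22,19,c); (22,21,c); (23,6,c); (23,19,c); (23,20,c); (24,9,c); (24,20,c); (24,21,c); (25,19,c); (25,20,c); (25,21,c); result: nodes: 2:vx, 5:vx, 6:vx, 9:vx, 12:vx, 13:vx, 14:vx, 15:tri, 16:tri, 17:tri, 18:tri, 19:vx, 20:vx, 21:vx, 22:tri, 23:tri, 24:tri, 25:tri edges: (15,5,c); (15,12,c); (15,14,c); (16,6,c); (16,12,c); (16,13,c); (17,9,c); (17,13,c); (17,14,c); (18,12,c); (18,13,c); (18,14,c); (22,2,c); (22,19,c); (22,21,c); (23,6,c); (23,19,c); (23,20,c); (24,9,c); (24,20,c); (24,21,c); (25,19,c); (25,20,c); (25,21,c)
final:
nodes: 2:vx, 5:vx, 6:vx, 9:vx, 12:vx, 13:vx, 14:vx, 15:tri, 16:tri, 17:tri, 18:tri, 19:vx, 20:vx, 21:vx, 22:tri, 23:tri, 24:tri, 25:tri
edges: (15,5,c); (15,12,c); (15,14,c); (16,6,c); (16,12,c); (16,13,c); (17,9,c); (17,13,c); (17,14,c); (18,12,c); (18,13,c); (18,14,c); (22,2,c); (22,19,c); (22,21,c); (23,6,c); (23,19,c); (23,20,c); (24,9,c); (24,20,c); (24,21,c); (25,19,c); (25,20,c); (25,21,c)


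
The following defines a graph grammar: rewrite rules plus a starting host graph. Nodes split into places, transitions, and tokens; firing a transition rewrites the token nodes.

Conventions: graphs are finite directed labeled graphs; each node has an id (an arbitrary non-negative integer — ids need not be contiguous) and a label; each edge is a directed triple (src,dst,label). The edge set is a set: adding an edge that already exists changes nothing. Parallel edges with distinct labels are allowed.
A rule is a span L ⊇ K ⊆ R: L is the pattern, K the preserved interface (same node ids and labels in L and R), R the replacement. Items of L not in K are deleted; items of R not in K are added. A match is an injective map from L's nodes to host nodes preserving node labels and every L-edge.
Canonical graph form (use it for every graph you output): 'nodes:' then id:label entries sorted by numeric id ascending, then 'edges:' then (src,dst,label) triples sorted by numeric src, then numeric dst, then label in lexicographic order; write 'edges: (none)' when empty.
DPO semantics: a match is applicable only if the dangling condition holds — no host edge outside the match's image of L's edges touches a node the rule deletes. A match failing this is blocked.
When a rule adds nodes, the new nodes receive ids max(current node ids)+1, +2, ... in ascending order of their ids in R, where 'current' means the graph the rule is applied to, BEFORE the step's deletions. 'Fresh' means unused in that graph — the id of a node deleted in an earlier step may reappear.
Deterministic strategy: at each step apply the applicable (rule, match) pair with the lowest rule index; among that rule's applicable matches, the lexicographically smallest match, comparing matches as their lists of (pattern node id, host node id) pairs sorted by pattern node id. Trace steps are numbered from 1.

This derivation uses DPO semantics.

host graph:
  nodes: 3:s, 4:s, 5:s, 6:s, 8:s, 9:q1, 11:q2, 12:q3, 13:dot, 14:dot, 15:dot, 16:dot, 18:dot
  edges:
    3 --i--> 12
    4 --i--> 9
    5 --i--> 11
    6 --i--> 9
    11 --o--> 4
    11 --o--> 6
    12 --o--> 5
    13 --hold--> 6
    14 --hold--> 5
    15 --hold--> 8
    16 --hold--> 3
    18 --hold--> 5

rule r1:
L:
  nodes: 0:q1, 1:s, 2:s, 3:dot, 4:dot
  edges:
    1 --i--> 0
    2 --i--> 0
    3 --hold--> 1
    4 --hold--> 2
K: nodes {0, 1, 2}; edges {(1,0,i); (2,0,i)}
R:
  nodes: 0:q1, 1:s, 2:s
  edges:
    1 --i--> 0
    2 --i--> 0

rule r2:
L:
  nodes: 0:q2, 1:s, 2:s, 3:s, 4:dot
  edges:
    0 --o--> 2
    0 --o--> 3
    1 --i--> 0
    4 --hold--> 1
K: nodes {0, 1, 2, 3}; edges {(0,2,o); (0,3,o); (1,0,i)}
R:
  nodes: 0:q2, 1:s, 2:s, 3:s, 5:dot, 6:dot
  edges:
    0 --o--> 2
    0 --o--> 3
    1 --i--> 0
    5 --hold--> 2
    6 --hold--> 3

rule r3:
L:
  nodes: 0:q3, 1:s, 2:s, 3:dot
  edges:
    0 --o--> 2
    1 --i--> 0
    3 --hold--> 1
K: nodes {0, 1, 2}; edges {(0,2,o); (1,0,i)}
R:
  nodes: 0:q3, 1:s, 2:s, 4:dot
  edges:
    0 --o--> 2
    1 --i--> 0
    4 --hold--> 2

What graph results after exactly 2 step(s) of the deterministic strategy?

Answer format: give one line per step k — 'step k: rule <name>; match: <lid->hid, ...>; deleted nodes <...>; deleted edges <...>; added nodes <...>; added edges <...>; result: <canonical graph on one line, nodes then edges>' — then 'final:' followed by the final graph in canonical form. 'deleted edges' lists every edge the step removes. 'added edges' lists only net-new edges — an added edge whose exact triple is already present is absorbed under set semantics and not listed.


step 1: rule r2; match: 0->11, 1->5, 2->4, 3->6, 4->14; deleted nodes 14; deleted edges (14,5,hold); added nodes 19, 20; added edges (19,4,hold); (20,6,hold); result: nodes: 3:s, 4:s, 5:s, 6:s, 8:s, 9:q1, 11:q2, 12:q3, 13:dot, 15:dot, 16:dot, 18:dot, 19:dot, 20:dot edges: (3,12,i); (4,9,i); (5,11,i); (6,9,i); (11,4,o); (11,6,o); (12,5,o); (13,6,hold); (15,8,hold); (16,3,hold); (18,5,hold); (19,4,hold); (20,6,hold)
step 2: rule r1; match: 0->9, 1->4, 2->6, 3->19, 4->13; deleted nodes 13, 19; deleted edges (13,6,hold); (19,4,hold); added nodes (none); added edges (none); result: nodes: 3:s, 4:s, 5:s, 6:s, 8:s, 9:q1, 11:q2, 12:q3, 15:dot, 16:dot, 18:dot, 20:dot edges: (3,12,i); (4,9,i); (5,11,i); (6,9,i); (11,4,o); (11,6,o); (12,5,o); (15,8,hold); (16,3,hold); (18,5,hold); (20,6,hold)
final:
nodes: 3:s, 4:s, 5:s, 6:s, 8:s, 9:q1, 11:q2, 12:q3, 15:dot, 16:dot, 18:dot, 20:dot
edges: (3,12,i); (4,9,i); (5,11,i); (6,9,i); (11,4,o); (11,6,o); (12,5,o); (15,8,hold); (16,3,hold); (18,5,hold); (20,6,hold)


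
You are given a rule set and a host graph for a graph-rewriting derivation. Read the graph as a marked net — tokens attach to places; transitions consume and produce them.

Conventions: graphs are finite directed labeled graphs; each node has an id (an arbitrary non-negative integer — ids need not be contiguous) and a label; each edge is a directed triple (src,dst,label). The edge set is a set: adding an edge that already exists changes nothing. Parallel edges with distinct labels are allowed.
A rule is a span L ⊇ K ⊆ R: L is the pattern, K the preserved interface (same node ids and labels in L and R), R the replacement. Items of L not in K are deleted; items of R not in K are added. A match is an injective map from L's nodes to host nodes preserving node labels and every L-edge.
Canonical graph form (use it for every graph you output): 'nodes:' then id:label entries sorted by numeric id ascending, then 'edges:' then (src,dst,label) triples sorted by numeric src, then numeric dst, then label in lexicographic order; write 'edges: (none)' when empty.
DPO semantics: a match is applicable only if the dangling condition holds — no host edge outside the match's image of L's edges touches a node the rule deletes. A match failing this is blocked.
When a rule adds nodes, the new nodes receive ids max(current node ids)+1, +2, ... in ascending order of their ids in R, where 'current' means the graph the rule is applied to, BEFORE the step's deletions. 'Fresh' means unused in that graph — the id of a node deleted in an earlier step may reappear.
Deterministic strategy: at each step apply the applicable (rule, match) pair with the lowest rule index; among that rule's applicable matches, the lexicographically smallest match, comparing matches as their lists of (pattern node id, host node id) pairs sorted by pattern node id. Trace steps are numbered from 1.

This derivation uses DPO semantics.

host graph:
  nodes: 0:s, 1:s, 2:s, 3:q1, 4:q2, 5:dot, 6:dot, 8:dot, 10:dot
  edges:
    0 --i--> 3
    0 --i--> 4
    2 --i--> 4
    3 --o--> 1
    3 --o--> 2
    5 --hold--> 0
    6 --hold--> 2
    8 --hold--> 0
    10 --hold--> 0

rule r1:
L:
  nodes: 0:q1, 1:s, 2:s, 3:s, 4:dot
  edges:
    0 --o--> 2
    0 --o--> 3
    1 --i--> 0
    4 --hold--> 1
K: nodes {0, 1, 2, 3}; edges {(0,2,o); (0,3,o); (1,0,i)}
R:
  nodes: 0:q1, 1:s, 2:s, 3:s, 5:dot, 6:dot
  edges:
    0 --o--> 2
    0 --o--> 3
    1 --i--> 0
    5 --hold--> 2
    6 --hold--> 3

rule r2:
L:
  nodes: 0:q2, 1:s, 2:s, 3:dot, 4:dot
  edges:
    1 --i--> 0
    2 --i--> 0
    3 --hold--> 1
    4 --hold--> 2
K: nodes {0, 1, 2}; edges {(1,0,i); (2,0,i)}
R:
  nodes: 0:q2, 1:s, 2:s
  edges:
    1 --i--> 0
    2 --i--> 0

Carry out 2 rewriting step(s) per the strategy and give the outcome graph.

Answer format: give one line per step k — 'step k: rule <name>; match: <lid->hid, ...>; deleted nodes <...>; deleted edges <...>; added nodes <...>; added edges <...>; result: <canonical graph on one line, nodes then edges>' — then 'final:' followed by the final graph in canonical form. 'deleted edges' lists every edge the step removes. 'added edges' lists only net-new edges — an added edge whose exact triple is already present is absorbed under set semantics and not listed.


step 1: rule r1; match: 0->3, 1->0, 2->1, 3->2, 4->5; deleted nodes 5; deleted edges (5,0,hold); added nodes 11, 12; added edges (11,1,hold); (12,2,hold); result: nodes: 0:s, 1:s, 2:s, 3:q1, 4:q2, 6:dot, 8:dot, 10:dot, 11:dot, 12:dot edges: (0,3,i); (0,4,i); (2,4,i); (3,1,o); (3,2,o); (6,2,hold); (8,0,hold); (10,0,hold); (11,1,hold); (12,2,hold)
step 2: rule r1; match: 0->3, 1->0, 2->1, 3->2, 4->8; deleted nodes 8; deleted edges (8,0,hold); added nodes 13, 14; added edges (13,1,hold); (14,2,hold); result: nodes: 0:s, 1:s, 2:s, 3:q1, 4:q2, 6:dot, 10:dot, 11:dot, 12:dot, 13:dot, 14:dot edges: (0,3,i); (0,4,i); (2,4,i); (3,1,o); (3,2,o); (6,2,hold); (10,0,hold); (11,1,hold); (12,2,hold); (13,1,hold); (14,2,hold)
final:
nodes: 0:s, 1:s, 2:s, 3:q1, 4:q2, 6:dot, 10:dot, 11:dot, 12:dot, 13:dot, 14:dot
edges: (0,3,i); (0,4,i); (2,4,i); (3,1,o); (3,2,o); (6,2,hold); (10,0,hold); (11,1,hold); (12,2,hold); (13,1,hold); (14,2,hold)


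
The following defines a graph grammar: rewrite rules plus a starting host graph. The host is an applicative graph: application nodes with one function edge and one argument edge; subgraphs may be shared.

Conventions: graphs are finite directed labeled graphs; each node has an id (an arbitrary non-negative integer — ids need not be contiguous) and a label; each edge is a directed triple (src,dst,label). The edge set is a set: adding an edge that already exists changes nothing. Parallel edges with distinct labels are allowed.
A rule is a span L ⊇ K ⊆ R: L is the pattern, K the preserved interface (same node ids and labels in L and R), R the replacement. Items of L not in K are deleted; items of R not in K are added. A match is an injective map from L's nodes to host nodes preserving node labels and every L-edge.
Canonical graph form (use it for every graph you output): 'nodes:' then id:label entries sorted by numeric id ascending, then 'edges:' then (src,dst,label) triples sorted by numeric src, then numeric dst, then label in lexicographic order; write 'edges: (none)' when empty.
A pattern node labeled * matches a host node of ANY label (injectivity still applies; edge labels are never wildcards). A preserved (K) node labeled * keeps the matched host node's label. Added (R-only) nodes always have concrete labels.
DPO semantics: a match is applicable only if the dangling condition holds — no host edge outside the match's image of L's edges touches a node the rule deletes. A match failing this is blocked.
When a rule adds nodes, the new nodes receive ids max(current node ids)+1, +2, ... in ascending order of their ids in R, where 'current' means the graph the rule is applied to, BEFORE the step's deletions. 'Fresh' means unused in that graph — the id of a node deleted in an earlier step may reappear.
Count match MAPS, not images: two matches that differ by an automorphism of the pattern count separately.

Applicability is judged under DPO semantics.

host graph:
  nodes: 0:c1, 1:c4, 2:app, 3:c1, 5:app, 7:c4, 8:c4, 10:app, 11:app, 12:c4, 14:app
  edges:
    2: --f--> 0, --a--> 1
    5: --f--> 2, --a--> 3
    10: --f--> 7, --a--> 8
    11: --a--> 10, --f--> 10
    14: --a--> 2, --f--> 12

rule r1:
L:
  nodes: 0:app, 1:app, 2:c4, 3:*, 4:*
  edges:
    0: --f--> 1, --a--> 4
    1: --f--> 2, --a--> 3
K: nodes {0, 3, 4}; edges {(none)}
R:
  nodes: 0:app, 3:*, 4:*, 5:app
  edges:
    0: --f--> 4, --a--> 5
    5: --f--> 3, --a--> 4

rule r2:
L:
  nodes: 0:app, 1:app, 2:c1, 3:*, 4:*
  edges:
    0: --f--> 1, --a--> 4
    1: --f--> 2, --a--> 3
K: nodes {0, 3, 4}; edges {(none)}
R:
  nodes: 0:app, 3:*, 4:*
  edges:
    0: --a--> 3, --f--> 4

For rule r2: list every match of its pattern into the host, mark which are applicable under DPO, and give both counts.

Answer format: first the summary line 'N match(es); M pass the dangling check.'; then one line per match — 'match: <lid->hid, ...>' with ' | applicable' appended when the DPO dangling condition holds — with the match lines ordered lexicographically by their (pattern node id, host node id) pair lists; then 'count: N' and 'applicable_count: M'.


1 match(es); 0 pass the dangling check.
match: 0->5, 1->2, 2->0, 3->1, 4->3
count: 1
applicable_count: 0
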